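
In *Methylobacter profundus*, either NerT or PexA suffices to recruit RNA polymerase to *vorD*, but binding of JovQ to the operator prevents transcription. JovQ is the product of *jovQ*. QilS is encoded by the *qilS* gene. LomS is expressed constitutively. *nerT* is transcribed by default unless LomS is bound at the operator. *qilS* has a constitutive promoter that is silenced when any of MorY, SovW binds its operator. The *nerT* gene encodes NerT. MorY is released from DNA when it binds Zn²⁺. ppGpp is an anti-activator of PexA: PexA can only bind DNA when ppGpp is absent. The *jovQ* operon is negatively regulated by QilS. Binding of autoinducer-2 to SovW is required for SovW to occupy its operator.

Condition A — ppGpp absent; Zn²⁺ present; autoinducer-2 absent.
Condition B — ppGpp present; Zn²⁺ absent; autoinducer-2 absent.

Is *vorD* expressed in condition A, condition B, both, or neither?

A only

Condition A:
LomS is produced constitutively and is active.
With repressor LomS bound, *nerT* is not transcribed.
So NerT is not produced.
ppGpp is absent, so PexA is active.
Zn²⁺ is present, so MorY is inactive.
Autoinducer-2 is absent, so SovW is inactive.
With no repressor bound, *qilS* is transcribed.
So QilS is produced and active.
With repressor QilS bound, *jovQ* is not transcribed.
So JovQ is not produced.
Activator PexA is present, so *vorD* is transcribed.
→ *vorD* is ON in A.
Condition B:
LomS is produced constitutively and is active.
With repressor LomS bound, *nerT* is not transcribed.
So NerT is not produced.
ppGpp is present, so PexA is inactive.
Zn²⁺ is absent, so MorY is active.
Autoinducer-2 is absent, so SovW is inactive.
With repressor MorY bound, *qilS* is not transcribed.
So QilS is not produced.
With no repressor bound, *jovQ* is transcribed.
So JovQ is produced and active.
With repressor JovQ bound, *vorD* is not transcribed.
→ *vorD* is OFF in B.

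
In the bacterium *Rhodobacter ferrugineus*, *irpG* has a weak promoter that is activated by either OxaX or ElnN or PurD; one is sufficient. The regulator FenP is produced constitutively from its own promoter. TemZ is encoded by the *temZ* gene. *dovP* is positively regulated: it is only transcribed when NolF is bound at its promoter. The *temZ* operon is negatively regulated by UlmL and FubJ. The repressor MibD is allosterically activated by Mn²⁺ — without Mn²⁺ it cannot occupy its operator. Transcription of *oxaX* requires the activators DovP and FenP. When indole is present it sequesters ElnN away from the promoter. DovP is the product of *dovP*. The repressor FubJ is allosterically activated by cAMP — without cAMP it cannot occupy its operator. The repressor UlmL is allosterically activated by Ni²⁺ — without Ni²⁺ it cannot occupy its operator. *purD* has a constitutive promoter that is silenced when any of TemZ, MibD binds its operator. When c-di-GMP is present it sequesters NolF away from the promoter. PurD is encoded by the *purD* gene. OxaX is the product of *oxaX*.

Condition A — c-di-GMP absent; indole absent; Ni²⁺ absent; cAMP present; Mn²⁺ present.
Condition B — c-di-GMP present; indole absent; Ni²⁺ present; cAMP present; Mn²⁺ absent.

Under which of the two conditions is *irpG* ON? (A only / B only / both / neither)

both

Condition A:
c-di-GMP is absent, so NolF is active.
No repressor is bound and NolF is active, so *dovP* is transcribed.
So DovP is produced and active.
FenP is produced constitutively and is active.
No repressor is bound and DovP and FenP are active, so *oxaX* is transcribed.
So OxaX is produced and active.
Indole is absent, so ElnN is active.
Ni²⁺ is absent, so UlmL is inactive.
cAMP is present, so FubJ is active.
With repressor FubJ bound, *temZ* is not transcribed.
So TemZ is not produced.
Mn²⁺ is present, so MibD is active.
With repressor MibD bound, *purD* is not transcribed.
So PurD is not produced.
Activator OxaX is present, so *irpG* is transcribed.
→ *irpG* is ON in A.
Condition B:
c-di-GMP is present, so NolF is inactive.
Required activator NolF is absent, so *dovP* is not transcribed.
So DovP is not produced.
FenP is produced constitutively and is active.
Required activator DovP is absent, so *oxaX* is not transcribed.
So OxaX is not produced.
Indole is absent, so ElnN is active.
Ni²⁺ is present, so UlmL is active.
cAMP is present, so FubJ is active.
With repressor UlmL bound, *temZ* is not transcribed.
So TemZ is not produced.
Mn²⁺ is absent, so MibD is inactive.
With no repressor bound, *purD* is transcribed.
So PurD is produced and active.
Activator ElnN is present, so *irpG* is transcribed.
→ *irpG* is ON in B.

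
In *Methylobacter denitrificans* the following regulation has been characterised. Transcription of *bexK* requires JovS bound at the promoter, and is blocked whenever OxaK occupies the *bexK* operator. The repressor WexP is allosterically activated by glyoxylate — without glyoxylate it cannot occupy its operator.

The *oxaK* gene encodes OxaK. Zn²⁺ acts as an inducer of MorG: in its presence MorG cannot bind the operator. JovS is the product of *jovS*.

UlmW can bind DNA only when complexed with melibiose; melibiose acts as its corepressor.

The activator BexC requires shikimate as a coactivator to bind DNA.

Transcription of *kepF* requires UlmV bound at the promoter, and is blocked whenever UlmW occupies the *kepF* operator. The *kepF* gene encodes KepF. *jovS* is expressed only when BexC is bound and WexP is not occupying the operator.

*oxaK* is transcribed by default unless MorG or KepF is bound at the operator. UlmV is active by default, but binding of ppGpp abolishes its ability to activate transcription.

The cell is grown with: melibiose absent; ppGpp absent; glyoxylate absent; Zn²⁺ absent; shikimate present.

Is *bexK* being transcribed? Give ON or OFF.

Zn²⁺ is absent, so MorG is active.
Melibiose is absent, so UlmW is inactive.
ppGpp is absent, so UlmV is active.
No repressor is bound and UlmV is active, so *kepF* is transcribed.
So KepF is produced and active.
With repressor MorG bound, *oxaK* is not transcribed.
So OxaK is not produced.
Glyoxylate is absent, so WexP is inactive.
Shikimate is present, so BexC is active.
No repressor is bound and BexC is active, so *jovS* is transcribed.
So JovS is produced and active.
No repressor is bound and JovS is active, so *bexK* is transcribed.

ON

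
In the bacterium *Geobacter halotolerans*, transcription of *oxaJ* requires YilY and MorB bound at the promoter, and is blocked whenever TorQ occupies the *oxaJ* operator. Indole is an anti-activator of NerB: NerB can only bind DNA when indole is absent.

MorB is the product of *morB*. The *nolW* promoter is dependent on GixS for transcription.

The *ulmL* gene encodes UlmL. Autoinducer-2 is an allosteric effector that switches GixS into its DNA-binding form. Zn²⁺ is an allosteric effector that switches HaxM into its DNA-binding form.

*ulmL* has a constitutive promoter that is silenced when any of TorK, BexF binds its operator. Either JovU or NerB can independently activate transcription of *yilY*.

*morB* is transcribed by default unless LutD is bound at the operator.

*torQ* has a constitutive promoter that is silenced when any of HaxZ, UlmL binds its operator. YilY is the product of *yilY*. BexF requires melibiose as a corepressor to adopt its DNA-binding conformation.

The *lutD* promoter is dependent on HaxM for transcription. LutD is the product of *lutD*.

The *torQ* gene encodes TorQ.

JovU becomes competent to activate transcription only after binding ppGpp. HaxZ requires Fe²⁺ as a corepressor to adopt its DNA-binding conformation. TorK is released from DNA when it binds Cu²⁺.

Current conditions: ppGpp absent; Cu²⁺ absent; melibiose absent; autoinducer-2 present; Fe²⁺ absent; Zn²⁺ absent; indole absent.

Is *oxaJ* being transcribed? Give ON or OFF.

OFF

ppGpp is absent, so JovU is inactive.
Indole is absent, so NerB is active.
Activator NerB is present, so *yilY* is transcribed.
So YilY is produced and active.
Zn²⁺ is absent, so HaxM is inactive.
Required activator HaxM is absent, so *lutD* is not transcribed.
So LutD is not produced.
With no repressor bound, *morB* is transcribed.
So MorB is produced and active.
Fe²⁺ is absent, so HaxZ is inactive.
Cu²⁺ is absent, so TorK is active.
Melibiose is absent, so BexF is inactive.
With repressor TorK bound, *ulmL* is not transcribed.
So UlmL is not produced.
With no repressor bound, *torQ* is transcribed.
So TorQ is produced and active.
With repressor TorQ bound, *oxaJ* is not transcribed.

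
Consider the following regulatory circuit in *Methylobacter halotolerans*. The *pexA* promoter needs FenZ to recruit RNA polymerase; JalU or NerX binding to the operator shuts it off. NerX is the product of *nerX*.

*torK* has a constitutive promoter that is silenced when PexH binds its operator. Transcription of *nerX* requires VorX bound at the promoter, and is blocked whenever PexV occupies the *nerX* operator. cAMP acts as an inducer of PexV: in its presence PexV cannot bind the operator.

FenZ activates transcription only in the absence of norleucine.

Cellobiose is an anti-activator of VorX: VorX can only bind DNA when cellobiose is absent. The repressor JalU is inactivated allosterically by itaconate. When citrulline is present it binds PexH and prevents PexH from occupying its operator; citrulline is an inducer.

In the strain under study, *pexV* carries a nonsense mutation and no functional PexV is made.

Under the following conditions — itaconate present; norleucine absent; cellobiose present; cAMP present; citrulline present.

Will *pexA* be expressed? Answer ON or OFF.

Norleucine is absent, so FenZ is active.
Itaconate is present, so JalU is inactive.
Cellobiose is present, so VorX is inactive.
PexV is non-functional in this strain, so it has no effect.
Required activator VorX is absent, so *nerX* is not transcribed.
So NerX is not produced.
No repressor is bound and FenZ is active, so *pexA* is transcribed.

ON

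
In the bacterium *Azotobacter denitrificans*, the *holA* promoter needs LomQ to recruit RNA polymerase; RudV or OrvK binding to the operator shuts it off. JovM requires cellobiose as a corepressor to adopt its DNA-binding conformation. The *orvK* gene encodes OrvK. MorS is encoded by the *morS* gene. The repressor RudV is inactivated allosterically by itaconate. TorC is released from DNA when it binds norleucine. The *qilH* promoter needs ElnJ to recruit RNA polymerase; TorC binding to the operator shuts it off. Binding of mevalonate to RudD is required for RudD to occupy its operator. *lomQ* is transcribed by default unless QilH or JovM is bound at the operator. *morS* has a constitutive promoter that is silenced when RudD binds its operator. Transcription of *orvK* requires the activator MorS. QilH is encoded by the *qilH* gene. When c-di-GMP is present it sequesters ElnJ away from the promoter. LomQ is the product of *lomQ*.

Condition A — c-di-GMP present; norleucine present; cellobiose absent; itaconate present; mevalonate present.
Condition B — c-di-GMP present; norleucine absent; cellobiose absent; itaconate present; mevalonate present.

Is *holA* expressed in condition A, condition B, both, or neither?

Condition A:
c-di-GMP is present, so ElnJ is inactive.
Norleucine is present, so TorC is inactive.
Required activator ElnJ is absent, so *qilH* is not transcribed.
So QilH is not produced.
Cellobiose is absent, so JovM is inactive.
With no repressor bound, *lomQ* is transcribed.
So LomQ is produced and active.
Itaconate is present, so RudV is inactive.
Mevalonate is present, so RudD is active.
With repressor RudD bound, *morS* is not transcribed.
So MorS is not produced.
Required activator MorS is absent, so *orvK* is not transcribed.
So OrvK is not produced.
No repressor is bound and LomQ is active, so *holA* is transcribed.
→ *holA* is ON in A.
Condition B:
c-di-GMP is present, so ElnJ is inactive.
Norleucine is absent, so TorC is active.
With repressor TorC bound, *qilH* is not transcribed.
So QilH is not produced.
Cellobiose is absent, so JovM is inactive.
With no repressor bound, *lomQ* is transcribed.
So LomQ is produced and active.
Itaconate is present, so RudV is inactive.
Mevalonate is present, so RudD is active.
With repressor RudD bound, *morS* is not transcribed.
So MorS is not produced.
Required activator MorS is absent, so *orvK* is not transcribed.
So OrvK is not produced.
No repressor is bound and LomQ is active, so *holA* is transcribed.
→ *holA* is ON in B.

both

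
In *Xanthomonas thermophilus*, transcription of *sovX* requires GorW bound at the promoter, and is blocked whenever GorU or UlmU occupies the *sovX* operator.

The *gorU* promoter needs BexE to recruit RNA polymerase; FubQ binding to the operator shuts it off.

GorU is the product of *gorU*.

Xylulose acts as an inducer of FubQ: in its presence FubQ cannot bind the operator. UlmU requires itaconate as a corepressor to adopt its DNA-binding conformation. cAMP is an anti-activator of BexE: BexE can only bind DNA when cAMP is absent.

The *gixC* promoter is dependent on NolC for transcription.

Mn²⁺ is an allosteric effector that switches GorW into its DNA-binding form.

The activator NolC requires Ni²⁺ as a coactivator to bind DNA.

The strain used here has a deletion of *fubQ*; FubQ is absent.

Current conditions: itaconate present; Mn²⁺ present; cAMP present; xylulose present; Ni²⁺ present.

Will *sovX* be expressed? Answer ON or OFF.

FubQ is non-functional in this strain, so it has no effect.
cAMP is present, so BexE is inactive.
Required activator BexE is absent, so *gorU* is not transcribed.
So GorU is not produced.
Itaconate is present, so UlmU is active.
Mn²⁺ is present, so GorW is active.
With repressor UlmU bound, *sovX* is not transcribed.

OFF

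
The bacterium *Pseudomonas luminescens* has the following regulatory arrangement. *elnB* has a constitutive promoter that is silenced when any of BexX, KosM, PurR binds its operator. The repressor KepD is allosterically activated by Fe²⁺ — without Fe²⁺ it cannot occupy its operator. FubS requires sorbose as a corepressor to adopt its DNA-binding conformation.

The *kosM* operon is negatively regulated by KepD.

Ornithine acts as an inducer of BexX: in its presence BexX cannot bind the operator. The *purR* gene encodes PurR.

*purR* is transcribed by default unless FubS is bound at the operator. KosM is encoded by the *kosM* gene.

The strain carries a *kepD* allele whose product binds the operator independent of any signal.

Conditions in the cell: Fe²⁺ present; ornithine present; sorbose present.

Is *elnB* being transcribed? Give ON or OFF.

Ornithine is present, so BexX is inactive.
KepD is constitutively active in this strain.
With repressor KepD bound, *kosM* is not transcribed.
So KosM is not produced.
Sorbose is present, so FubS is active.
With repressor FubS bound, *purR* is not transcribed.
So PurR is not produced.
With no repressor bound, *elnB* is transcribed.

ON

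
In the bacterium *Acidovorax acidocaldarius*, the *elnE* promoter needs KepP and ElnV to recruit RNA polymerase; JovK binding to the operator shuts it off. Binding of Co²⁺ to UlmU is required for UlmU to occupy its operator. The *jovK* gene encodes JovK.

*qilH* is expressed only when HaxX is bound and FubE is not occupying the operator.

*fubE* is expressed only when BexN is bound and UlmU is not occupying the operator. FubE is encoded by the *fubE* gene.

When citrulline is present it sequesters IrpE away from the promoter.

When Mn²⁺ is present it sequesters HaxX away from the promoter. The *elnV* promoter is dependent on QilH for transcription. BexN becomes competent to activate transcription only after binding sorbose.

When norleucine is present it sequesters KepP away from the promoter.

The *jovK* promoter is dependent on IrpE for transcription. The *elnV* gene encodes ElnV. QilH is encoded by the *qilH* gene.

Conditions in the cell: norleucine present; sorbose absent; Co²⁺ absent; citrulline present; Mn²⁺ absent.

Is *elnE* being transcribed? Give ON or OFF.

OFF

Citrulline is present, so IrpE is inactive.
Required activator IrpE is absent, so *jovK* is not transcribed.
So JovK is not produced.
Norleucine is present, so KepP is inactive.
Mn²⁺ is absent, so HaxX is active.
Sorbose is absent, so BexN is inactive.
Co²⁺ is absent, so UlmU is inactive.
Required activator BexN is absent, so *fubE* is not transcribed.
So FubE is not produced.
No repressor is bound and HaxX is active, so *qilH* is transcribed.
So QilH is produced and active.
No repressor is bound and QilH is active, so *elnV* is transcribed.
So ElnV is produced and active.
Required activator KepP is absent, so *elnE* is not transcribed.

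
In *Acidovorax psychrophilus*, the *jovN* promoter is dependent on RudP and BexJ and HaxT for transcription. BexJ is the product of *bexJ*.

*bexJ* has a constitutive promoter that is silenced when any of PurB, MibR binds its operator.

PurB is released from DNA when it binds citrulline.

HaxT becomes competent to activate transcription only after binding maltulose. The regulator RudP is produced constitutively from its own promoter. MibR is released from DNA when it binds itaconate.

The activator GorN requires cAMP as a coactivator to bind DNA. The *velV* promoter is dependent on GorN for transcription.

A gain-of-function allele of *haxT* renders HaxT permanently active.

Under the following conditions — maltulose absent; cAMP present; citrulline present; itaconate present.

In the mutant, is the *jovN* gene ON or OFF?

ON

RudP is produced constitutively and is active.
Citrulline is present, so PurB is inactive.
Itaconate is present, so MibR is inactive.
With no repressor bound, *bexJ* is transcribed.
So BexJ is produced and active.
HaxT is constitutively active in this strain.
No repressor is bound and RudP and BexJ and HaxT are active, so *jovN* is transcribed.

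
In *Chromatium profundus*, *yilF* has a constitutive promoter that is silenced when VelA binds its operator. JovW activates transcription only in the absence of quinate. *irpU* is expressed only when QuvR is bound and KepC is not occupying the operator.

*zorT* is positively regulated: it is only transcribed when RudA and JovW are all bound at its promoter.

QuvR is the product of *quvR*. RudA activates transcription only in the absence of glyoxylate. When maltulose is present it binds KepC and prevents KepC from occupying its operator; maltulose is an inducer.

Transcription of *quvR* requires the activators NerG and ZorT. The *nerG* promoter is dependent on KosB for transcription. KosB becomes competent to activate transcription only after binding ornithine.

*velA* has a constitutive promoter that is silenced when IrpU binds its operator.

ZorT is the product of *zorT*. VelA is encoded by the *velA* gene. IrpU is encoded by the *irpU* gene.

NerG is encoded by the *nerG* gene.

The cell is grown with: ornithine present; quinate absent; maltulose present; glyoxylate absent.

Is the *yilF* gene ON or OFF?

Ornithine is present, so KosB is active.
No repressor is bound and KosB is active, so *nerG* is transcribed.
So NerG is produced and active.
Glyoxylate is absent, so RudA is active.
Quinate is absent, so JovW is active.
No repressor is bound and RudA and JovW are active, so *zorT* is transcribed.
So ZorT is produced and active.
No repressor is bound and NerG and ZorT are active, so *quvR* is transcribed.
So QuvR is produced and active.
Maltulose is present, so KepC is inactive.
No repressor is bound and QuvR is active, so *irpU* is transcribed.
So IrpU is produced and active.
With repressor IrpU bound, *velA* is not transcribed.
So VelA is not produced.
With no repressor bound, *yilF* is transcribed.

ON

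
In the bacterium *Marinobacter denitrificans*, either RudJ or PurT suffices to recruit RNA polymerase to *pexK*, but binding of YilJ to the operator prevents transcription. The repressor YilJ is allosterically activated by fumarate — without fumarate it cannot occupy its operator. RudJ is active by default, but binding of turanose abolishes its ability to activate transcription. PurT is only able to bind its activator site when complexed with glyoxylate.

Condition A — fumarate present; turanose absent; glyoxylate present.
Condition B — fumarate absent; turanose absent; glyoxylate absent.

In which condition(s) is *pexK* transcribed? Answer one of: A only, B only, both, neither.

Condition A:
Fumarate is present, so YilJ is active.
Turanose is absent, so RudJ is active.
Glyoxylate is present, so PurT is active.
With repressor YilJ bound, *pexK* is not transcribed.
→ *pexK* is OFF in A.
Condition B:
Fumarate is absent, so YilJ is inactive.
Turanose is absent, so RudJ is active.
Glyoxylate is absent, so PurT is inactive.
Activator RudJ is present, so *pexK* is transcribed.
→ *pexK* is ON in B.

B only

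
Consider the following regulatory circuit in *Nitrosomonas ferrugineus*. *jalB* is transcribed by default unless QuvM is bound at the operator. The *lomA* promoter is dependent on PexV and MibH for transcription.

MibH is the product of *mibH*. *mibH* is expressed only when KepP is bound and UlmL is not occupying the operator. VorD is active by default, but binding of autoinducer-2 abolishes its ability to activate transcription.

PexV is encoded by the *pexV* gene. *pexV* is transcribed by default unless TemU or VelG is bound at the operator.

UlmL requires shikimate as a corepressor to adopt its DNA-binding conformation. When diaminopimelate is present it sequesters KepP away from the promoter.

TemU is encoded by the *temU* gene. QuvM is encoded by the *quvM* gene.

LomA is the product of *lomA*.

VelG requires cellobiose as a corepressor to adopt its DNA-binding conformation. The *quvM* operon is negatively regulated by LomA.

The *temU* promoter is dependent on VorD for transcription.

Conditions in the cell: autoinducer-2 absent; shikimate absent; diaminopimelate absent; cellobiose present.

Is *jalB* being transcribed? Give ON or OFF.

OFF

Autoinducer-2 is absent, so VorD is active.
No repressor is bound and VorD is active, so *temU* is transcribed.
So TemU is produced and active.
Cellobiose is present, so VelG is active.
With repressor TemU bound, *pexV* is not transcribed.
So PexV is not produced.
Diaminopimelate is absent, so KepP is active.
Shikimate is absent, so UlmL is inactive.
No repressor is bound and KepP is active, so *mibH* is transcribed.
So MibH is produced and active.
Required activator PexV is absent, so *lomA* is not transcribed.
So LomA is not produced.
With no repressor bound, *quvM* is transcribed.
So QuvM is produced and active.
With repressor QuvM bound, *jalB* is not transcribed.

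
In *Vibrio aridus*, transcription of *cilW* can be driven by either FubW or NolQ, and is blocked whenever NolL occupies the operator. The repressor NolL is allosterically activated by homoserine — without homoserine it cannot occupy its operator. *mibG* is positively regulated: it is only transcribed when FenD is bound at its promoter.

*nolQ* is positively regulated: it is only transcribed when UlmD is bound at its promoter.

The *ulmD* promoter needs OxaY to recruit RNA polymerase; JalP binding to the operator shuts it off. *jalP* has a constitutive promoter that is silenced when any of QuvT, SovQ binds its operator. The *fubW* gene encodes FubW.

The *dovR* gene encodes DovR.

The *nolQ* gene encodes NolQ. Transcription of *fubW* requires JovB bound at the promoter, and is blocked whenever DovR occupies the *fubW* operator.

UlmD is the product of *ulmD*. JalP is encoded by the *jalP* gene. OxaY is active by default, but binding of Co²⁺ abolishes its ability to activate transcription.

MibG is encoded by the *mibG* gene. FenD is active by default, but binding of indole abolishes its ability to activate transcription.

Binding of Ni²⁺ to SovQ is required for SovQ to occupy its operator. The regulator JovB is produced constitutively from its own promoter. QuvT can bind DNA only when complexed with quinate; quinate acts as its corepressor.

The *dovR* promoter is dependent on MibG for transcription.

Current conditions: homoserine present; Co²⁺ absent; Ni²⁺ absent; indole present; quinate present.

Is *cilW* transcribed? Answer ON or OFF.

OFF

JovB is produced constitutively and is active.
Indole is present, so FenD is inactive.
Required activator FenD is absent, so *mibG* is not transcribed.
So MibG is not produced.
Required activator MibG is absent, so *dovR* is not transcribed.
So DovR is not produced.
No repressor is bound and JovB is active, so *fubW* is transcribed.
So FubW is produced and active.
Co²⁺ is absent, so OxaY is active.
Quinate is present, so QuvT is active.
Ni²⁺ is absent, so SovQ is inactive.
With repressor QuvT bound, *jalP* is not transcribed.
So JalP is not produced.
No repressor is bound and OxaY is active, so *ulmD* is transcribed.
So UlmD is produced and active.
No repressor is bound and UlmD is active, so *nolQ* is transcribed.
So NolQ is produced and active.
Homoserine is present, so NolL is active.
With repressor NolL bound, *cilW* is not transcribed.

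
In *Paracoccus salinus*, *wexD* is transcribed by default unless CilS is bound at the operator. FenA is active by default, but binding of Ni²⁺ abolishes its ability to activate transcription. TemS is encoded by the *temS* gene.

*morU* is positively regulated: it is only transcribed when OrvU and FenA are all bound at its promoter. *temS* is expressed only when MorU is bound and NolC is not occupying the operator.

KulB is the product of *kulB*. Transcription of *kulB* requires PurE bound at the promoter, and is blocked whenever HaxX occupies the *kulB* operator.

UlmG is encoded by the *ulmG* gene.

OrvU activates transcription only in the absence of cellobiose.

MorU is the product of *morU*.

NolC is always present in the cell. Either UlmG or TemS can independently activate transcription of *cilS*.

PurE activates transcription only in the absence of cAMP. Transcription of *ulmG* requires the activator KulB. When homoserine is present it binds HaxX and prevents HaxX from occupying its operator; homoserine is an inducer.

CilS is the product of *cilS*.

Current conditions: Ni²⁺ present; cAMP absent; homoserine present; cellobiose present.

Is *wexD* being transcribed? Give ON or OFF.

Homoserine is present, so HaxX is inactive.
cAMP is absent, so PurE is active.
No repressor is bound and PurE is active, so *kulB* is transcribed.
So KulB is produced and active.
No repressor is bound and KulB is active, so *ulmG* is transcribed.
So UlmG is produced and active.
Cellobiose is present, so OrvU is inactive.
Ni²⁺ is present, so FenA is inactive.
Required activator OrvU is absent, so *morU* is not transcribed.
So MorU is not produced.
NolC is produced constitutively and is active.
With repressor NolC bound, *temS* is not transcribed.
So TemS is not produced.
Activator UlmG is present, so *cilS* is transcribed.
So CilS is produced and active.
With repressor CilS bound, *wexD* is not transcribed.

OFF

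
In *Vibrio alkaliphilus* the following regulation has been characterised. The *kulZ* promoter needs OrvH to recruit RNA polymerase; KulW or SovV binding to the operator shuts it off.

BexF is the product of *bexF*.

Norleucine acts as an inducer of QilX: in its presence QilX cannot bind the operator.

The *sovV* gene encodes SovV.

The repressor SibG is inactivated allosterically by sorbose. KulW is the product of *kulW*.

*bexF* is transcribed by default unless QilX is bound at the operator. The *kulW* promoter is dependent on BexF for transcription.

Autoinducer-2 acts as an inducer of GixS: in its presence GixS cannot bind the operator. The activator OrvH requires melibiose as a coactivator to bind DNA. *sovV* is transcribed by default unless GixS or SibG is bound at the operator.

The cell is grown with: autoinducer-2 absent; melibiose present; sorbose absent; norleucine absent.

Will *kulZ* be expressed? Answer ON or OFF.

Norleucine is absent, so QilX is active.
With repressor QilX bound, *bexF* is not transcribed.
So BexF is not produced.
Required activator BexF is absent, so *kulW* is not transcribed.
So KulW is not produced.
Melibiose is present, so OrvH is active.
Autoinducer-2 is absent, so GixS is active.
Sorbose is absent, so SibG is active.
With repressor GixS bound, *sovV* is not transcribed.
So SovV is not produced.
No repressor is bound and OrvH is active, so *kulZ* is transcribed.

ON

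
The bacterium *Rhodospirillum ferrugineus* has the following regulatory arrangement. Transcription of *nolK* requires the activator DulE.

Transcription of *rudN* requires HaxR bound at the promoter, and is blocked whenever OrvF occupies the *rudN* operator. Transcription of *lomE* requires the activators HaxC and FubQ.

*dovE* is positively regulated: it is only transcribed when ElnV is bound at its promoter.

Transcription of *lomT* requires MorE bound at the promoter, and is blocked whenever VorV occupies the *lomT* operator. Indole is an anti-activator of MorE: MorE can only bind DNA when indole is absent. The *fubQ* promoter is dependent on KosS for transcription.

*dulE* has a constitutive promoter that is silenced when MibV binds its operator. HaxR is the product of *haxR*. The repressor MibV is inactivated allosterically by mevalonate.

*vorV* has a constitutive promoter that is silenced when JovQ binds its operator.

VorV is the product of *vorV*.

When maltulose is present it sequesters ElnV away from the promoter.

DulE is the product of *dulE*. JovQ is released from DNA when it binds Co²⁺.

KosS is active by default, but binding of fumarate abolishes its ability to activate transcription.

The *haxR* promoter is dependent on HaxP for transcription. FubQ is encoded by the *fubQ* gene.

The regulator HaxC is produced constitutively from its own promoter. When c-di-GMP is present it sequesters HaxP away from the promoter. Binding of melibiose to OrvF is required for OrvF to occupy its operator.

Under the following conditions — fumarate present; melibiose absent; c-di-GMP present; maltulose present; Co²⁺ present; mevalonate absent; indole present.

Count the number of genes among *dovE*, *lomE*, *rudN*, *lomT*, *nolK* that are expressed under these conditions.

0

Maltulose is present, so ElnV is inactive.
Required activator ElnV is absent, so *dovE* is not transcribed.
→ *dovE* is OFF.
HaxC is produced constitutively and is active.
Fumarate is present, so KosS is inactive.
Required activator KosS is absent, so *fubQ* is not transcribed.
So FubQ is not produced.
Required activator FubQ is absent, so *lomE* is not transcribed.
→ *lomE* is OFF.
Melibiose is absent, so OrvF is inactive.
c-di-GMP is present, so HaxP is inactive.
Required activator HaxP is absent, so *haxR* is not transcribed.
So HaxR is not produced.
Required activator HaxR is absent, so *rudN* is not transcribed.
→ *rudN* is OFF.
Indole is present, so MorE is inactive.
Co²⁺ is present, so JovQ is inactive.
With no repressor bound, *vorV* is transcribed.
So VorV is produced and active.
With repressor VorV bound, *lomT* is not transcribed.
→ *lomT* is OFF.
Mevalonate is absent, so MibV is active.
With repressor MibV bound, *dulE* is not transcribed.
So DulE is not produced.
Required activator DulE is absent, so *nolK* is not transcribed.
→ *nolK* is OFF.
0 of the 5 genes are transcribed.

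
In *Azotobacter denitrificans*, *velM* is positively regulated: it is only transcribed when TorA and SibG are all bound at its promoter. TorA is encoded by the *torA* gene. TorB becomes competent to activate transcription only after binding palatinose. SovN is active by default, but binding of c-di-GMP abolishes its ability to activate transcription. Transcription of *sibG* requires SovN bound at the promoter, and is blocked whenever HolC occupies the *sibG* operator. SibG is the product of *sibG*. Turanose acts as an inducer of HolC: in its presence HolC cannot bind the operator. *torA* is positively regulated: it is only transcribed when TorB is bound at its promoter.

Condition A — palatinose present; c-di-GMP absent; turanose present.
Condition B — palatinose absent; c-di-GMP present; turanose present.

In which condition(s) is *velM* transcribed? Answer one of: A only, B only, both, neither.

A only

Condition A:
Palatinose is present, so TorB is active.
No repressor is bound and TorB is active, so *torA* is transcribed.
So TorA is produced and active.
c-di-GMP is absent, so SovN is active.
Turanose is present, so HolC is inactive.
No repressor is bound and SovN is active, so *sibG* is transcribed.
So SibG is produced and active.
No repressor is bound and TorA and SibG are active, so *velM* is transcribed.
→ *velM* is ON in A.
Condition B:
Palatinose is absent, so TorB is inactive.
Required activator TorB is absent, so *torA* is not transcribed.
So TorA is not produced.
c-di-GMP is present, so SovN is inactive.
Turanose is present, so HolC is inactive.
Required activator SovN is absent, so *sibG* is not transcribed.
So SibG is not produced.
Required activator TorA is absent, so *velM* is not transcribed.
→ *velM* is OFF in B.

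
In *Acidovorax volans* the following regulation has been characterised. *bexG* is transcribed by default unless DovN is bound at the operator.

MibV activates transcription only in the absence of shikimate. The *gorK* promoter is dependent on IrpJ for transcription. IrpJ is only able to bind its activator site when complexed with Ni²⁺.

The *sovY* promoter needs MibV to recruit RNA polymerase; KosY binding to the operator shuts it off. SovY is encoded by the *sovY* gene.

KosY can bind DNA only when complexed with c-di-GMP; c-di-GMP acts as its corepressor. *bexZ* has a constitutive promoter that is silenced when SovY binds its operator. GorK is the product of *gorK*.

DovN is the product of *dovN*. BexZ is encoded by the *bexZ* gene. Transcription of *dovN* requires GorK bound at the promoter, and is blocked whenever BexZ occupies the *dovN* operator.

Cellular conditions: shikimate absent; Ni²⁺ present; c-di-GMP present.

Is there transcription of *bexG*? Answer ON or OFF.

ON

Shikimate is absent, so MibV is active.
c-di-GMP is present, so KosY is active.
With repressor KosY bound, *sovY* is not transcribed.
So SovY is not produced.
With no repressor bound, *bexZ* is transcribed.
So BexZ is produced and active.
Ni²⁺ is present, so IrpJ is active.
No repressor is bound and IrpJ is active, so *gorK* is transcribed.
So GorK is produced and active.
With repressor BexZ bound, *dovN* is not transcribed.
So DovN is not produced.
With no repressor bound, *bexG* is transcribed.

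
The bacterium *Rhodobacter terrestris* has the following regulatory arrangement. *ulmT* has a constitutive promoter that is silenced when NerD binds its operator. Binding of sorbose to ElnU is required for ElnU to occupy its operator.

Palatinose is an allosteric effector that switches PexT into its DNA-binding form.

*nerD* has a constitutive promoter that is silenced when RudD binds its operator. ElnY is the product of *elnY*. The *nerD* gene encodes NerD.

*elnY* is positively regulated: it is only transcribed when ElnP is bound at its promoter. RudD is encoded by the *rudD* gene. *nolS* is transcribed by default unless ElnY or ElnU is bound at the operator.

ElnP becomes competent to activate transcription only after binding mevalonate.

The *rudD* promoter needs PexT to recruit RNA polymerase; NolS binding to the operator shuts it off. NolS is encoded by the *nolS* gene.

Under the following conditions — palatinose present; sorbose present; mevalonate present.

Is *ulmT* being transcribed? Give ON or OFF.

ON

Mevalonate is present, so ElnP is active.
No repressor is bound and ElnP is active, so *elnY* is transcribed.
So ElnY is produced and active.
Sorbose is present, so ElnU is active.
With repressor ElnY bound, *nolS* is not transcribed.
So NolS is not produced.
Palatinose is present, so PexT is active.
No repressor is bound and PexT is active, so *rudD* is transcribed.
So RudD is produced and active.
With repressor RudD bound, *nerD* is not transcribed.
So NerD is not produced.
With no repressor bound, *ulmT* is transcribed.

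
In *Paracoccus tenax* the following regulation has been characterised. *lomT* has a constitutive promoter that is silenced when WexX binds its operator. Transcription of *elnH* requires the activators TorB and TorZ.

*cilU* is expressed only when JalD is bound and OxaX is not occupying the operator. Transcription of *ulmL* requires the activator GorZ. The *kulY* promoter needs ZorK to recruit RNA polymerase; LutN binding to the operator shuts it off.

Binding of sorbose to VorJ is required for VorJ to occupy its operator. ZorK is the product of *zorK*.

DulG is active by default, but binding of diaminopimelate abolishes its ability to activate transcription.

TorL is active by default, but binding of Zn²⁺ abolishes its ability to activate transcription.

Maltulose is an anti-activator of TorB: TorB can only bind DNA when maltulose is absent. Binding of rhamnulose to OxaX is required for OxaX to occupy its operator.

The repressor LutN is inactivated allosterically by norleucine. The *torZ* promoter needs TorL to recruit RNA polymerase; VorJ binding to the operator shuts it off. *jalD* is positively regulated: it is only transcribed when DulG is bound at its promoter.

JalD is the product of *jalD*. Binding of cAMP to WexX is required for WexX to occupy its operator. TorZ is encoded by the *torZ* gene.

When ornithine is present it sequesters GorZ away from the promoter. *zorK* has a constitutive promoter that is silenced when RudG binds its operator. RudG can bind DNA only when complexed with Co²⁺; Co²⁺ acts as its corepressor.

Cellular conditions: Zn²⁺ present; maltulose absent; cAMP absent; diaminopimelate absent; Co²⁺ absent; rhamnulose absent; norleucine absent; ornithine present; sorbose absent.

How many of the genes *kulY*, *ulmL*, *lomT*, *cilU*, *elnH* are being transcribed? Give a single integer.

2

Norleucine is absent, so LutN is active.
Co²⁺ is absent, so RudG is inactive.
With no repressor bound, *zorK* is transcribed.
So ZorK is produced and active.
With repressor LutN bound, *kulY* is not transcribed.
→ *kulY* is OFF.
Ornithine is present, so GorZ is inactive.
Required activator GorZ is absent, so *ulmL* is not transcribed.
→ *ulmL* is OFF.
cAMP is absent, so WexX is inactive.
With no repressor bound, *lomT* is transcribed.
→ *lomT* is ON.
Diaminopimelate is absent, so DulG is active.
No repressor is bound and DulG is active, so *jalD* is transcribed.
So JalD is produced and active.
Rhamnulose is absent, so OxaX is inactive.
No repressor is bound and JalD is active, so *cilU* is transcribed.
→ *cilU* is ON.
Maltulose is absent, so TorB is active.
Zn²⁺ is present, so TorL is inactive.
Sorbose is absent, so VorJ is inactive.
Required activator TorL is absent, so *torZ* is not transcribed.
So TorZ is not produced.
Required activator TorZ is absent, so *elnH* is not transcribed.
→ *elnH* is OFF.
2 of the 5 genes are transcribed.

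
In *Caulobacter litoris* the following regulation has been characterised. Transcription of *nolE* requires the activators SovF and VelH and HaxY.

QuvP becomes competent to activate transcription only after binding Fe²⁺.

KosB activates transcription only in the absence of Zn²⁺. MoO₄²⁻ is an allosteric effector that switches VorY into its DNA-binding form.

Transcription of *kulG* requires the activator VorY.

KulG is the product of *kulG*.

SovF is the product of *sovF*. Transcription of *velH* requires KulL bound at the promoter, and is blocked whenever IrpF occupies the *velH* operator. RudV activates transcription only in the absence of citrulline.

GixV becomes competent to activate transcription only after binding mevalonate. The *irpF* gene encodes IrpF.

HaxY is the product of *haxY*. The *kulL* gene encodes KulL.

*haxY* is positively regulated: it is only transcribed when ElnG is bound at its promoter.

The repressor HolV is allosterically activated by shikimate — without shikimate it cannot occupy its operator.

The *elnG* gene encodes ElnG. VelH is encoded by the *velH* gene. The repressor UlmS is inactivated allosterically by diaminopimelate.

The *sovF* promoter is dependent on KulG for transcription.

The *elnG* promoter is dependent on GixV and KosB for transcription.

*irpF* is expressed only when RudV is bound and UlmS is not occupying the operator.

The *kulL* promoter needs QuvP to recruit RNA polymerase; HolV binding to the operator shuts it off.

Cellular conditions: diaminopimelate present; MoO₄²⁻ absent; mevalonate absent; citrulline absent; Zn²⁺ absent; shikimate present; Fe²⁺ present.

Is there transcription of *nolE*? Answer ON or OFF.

OFF

MoO₄²⁻ is absent, so VorY is inactive.
Required activator VorY is absent, so *kulG* is not transcribed.
So KulG is not produced.
Required activator KulG is absent, so *sovF* is not transcribed.
So SovF is not produced.
Diaminopimelate is present, so UlmS is inactive.
Citrulline is absent, so RudV is active.
No repressor is bound and RudV is active, so *irpF* is transcribed.
So IrpF is produced and active.
Fe²⁺ is present, so QuvP is active.
Shikimate is present, so HolV is active.
With repressor HolV bound, *kulL* is not transcribed.
So KulL is not produced.
With repressor IrpF bound, *velH* is not transcribed.
So VelH is not produced.
Mevalonate is absent, so GixV is inactive.
Zn²⁺ is absent, so KosB is active.
Required activator GixV is absent, so *elnG* is not transcribed.
So ElnG is not produced.
Required activator ElnG is absent, so *haxY* is not transcribed.
So HaxY is not produced.
Required activator SovF is absent, so *nolE* is not transcribed.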